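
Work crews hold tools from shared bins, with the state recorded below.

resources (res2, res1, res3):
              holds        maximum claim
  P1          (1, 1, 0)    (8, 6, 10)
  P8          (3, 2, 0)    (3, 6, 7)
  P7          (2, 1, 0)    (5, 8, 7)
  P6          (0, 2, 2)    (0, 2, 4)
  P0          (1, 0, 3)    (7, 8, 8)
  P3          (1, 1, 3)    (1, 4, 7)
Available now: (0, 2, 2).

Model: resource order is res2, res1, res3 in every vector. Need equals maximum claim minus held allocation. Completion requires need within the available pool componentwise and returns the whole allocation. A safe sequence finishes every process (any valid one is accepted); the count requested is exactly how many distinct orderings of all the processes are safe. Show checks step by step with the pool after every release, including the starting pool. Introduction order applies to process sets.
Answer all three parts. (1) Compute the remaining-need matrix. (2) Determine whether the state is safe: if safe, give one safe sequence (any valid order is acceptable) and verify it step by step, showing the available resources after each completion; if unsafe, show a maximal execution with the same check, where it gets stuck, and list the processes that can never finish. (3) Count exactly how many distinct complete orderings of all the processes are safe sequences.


(1) Outstanding need per process (order res2, res1, res3):
  P1: (7, 5, 10)
  P8: (0, 4, 7)
  P7: (3, 7, 7)
  P6: (0, 0, 2)
  P0: (6, 8, 5)
  P3: (0, 3, 4)
(2) SAFE, for example via the order P6, P3, P8, P7, P0, P1.
Key observation: the order's first zero-slack moment is P6 ((0, 0, 2) needed, (0, 2, 2) free — a requested resource with nothing to spare).
Walking it through:
  pool = (0, 2, 2)
  P6 needs (0, 0, 2) <= (0, 2, 2) -> finishes; pool += (0, 2, 2) = (0, 4, 4)
  P3 needs (0, 3, 4) <= (0, 4, 4) -> finishes; pool += (1, 1, 3) = (1, 5, 7)
  P8 needs (0, 4, 7) <= (1, 5, 7) -> finishes; pool += (3, 2, 0) = (4, 7, 7)
  P7 needs (3, 7, 7) <= (4, 7, 7) -> finishes; pool += (2, 1, 0) = (6, 8, 7)
  P0 needs (6, 8, 5) <= (6, 8, 7) -> finishes; pool += (1, 0, 3) = (7, 8, 10)
  P1 needs (7, 5, 10) <= (7, 8, 10) -> finishes; pool += (1, 1, 0) = (8, 9, 10)
(3) Precisely 1 of the possible complete orderings is a safe sequence.


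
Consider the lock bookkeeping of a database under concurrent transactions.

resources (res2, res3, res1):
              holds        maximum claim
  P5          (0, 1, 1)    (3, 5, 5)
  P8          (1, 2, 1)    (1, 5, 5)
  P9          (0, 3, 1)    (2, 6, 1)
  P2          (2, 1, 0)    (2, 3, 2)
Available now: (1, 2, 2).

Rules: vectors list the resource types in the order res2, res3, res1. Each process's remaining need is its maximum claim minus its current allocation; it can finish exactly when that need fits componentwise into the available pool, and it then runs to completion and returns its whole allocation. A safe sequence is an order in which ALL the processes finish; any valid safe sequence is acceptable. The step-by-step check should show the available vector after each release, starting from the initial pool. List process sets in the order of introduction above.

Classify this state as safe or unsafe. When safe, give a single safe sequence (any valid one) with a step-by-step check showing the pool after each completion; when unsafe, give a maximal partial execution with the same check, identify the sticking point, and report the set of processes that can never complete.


UNSAFE — no complete ordering exists.
Key observation: no order helps: past P2, P9, the free pool tops out at (3, 6, 3), below what each blocked process needs in res1.
Going as far as possible: P2, P9; after that, nothing fits. Walking it through:
  pool = (1, 2, 2)
  run P2 (needs (0, 2, 2), free (1, 2, 2)); after release of (2, 1, 0) the pool is (3, 3, 2)
  run P9 (needs (2, 3, 0), free (3, 3, 2)); after release of (0, 3, 1) the pool is (3, 6, 3)
  P5 cannot run: need (3, 4, 4) vs free (3, 6, 3) (insufficient res1)
  P8 cannot run: need (0, 3, 4) vs free (3, 6, 3) (insufficient res1)
Never able to finish: P5 and P8.


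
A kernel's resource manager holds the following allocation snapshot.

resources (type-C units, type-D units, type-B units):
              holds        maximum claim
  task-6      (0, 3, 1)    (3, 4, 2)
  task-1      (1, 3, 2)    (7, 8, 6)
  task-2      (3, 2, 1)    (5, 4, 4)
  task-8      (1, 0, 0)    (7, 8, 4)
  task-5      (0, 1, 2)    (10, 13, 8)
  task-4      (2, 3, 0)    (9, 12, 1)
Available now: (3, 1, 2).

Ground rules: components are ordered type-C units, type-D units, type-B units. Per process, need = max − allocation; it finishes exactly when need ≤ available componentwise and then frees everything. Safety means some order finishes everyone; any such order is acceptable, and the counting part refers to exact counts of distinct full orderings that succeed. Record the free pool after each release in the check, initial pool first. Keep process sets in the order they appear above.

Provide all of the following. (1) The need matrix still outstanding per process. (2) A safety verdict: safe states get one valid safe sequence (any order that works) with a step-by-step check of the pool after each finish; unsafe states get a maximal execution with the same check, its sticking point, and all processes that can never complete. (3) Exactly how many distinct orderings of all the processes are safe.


(1) Need matrix, components ordered type-C units, type-D units, type-B units:
  task-6: (3, 1, 1)
  task-1: (6, 5, 4)
  task-2: (2, 2, 3)
  task-8: (6, 8, 4)
  task-5: (10, 12, 6)
  task-4: (7, 9, 1)
(2) SAFE, for example via the order task-6, task-2, task-1, task-8, task-4, task-5.
Key observation: task-6 marks the first exact bind of the order: its need (3, 1, 1) fits the free (3, 1, 2) with zero slack on a requested resource.
Walking it through:
  pool = (3, 1, 2)
  run task-6 (needs (3, 1, 1), free (3, 1, 2)); after release of (0, 3, 1) the pool is (3, 4, 3)
  run task-2 (needs (2, 2, 3), free (3, 4, 3)); after release of (3, 2, 1) the pool is (6, 6, 4)
  run task-1 (needs (6, 5, 4), free (6, 6, 4)); after release of (1, 3, 2) the pool is (7, 9, 6)
  run task-8 (needs (6, 8, 4), free (7, 9, 6)); after release of (1, 0, 0) the pool is (8, 9, 6)
  run task-4 (needs (7, 9, 1), free (8, 9, 6)); after release of (2, 3, 0) the pool is (10, 12, 6)
  run task-5 (needs (10, 12, 6), free (10, 12, 6)); after release of (0, 1, 2) the pool is (10, 13, 8)
(3) Exactly 2 of the possible complete orderings are safe sequences.


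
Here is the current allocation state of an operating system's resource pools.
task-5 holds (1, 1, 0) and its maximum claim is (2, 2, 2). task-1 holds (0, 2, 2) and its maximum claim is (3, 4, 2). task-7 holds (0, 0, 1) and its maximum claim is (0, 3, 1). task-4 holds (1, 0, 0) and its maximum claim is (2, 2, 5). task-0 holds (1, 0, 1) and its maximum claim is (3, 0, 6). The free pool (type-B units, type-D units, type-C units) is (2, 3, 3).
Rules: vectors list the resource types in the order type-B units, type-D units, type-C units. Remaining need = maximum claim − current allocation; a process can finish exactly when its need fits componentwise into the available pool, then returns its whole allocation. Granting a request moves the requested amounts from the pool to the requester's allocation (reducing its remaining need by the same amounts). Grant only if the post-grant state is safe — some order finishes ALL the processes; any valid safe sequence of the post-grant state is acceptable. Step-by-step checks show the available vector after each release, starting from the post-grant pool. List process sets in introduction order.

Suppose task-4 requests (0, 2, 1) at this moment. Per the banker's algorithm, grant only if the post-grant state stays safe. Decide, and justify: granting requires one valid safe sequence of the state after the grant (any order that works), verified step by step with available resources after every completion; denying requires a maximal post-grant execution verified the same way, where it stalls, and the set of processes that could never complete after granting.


GRANT — the state after the grant stays safe, e.g. via task-5, task-1, task-7, task-4, task-0.
Key observation: the grant leaves (2, 1, 2) free — enough for task-5, whose release restarts the cascade.
Step-by-step check of the post-grant state:
  pool = (2, 1, 2)
  task-5: need (1, 1, 2) fits (2, 1, 2); releases (1, 1, 0), pool now (3, 2, 2)
  task-1: need (3, 2, 0) fits (3, 2, 2); releases (0, 2, 2), pool now (3, 4, 4)
  task-7: need (0, 3, 0) fits (3, 4, 4); releases (0, 0, 1), pool now (3, 4, 5)
  task-4: need (1, 0, 4) fits (3, 4, 5); releases (1, 2, 1), pool now (4, 6, 6)
  task-0: need (2, 0, 5) fits (4, 6, 6); releases (1, 0, 1), pool now (5, 6, 7)


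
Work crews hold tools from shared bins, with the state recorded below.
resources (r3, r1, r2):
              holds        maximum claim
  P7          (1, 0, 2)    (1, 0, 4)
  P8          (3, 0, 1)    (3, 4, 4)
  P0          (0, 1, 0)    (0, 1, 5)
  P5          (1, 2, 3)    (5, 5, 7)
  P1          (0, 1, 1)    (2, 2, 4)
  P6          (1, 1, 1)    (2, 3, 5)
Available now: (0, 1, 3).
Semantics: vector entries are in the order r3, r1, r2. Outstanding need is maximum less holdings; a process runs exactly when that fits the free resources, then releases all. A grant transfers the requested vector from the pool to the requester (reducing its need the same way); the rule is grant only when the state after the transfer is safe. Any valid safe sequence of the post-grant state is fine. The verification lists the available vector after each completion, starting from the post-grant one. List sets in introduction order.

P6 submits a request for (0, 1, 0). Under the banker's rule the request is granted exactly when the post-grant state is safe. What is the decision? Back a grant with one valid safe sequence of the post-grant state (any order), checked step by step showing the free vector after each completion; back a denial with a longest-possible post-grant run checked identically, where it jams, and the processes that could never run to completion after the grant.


GRANT — the state after the grant stays safe, e.g. via P7, P0, P6, P1, P8, P5.
Key observation: granting shrinks the pool to (0, 0, 3), yet P7 still fits and the chain goes through.
Check on the post-grant state, step by step:
  pool = (0, 0, 3)
  P7: need (0, 0, 2) fits (0, 0, 3); releases (1, 0, 2), pool now (1, 0, 5)
  P0: need (0, 0, 5) fits (1, 0, 5); releases (0, 1, 0), pool now (1, 1, 5)
  P6: need (1, 1, 4) fits (1, 1, 5); releases (1, 2, 1), pool now (2, 3, 6)
  P1: need (2, 1, 3) fits (2, 3, 6); releases (0, 1, 1), pool now (2, 4, 7)
  P8: need (0, 4, 3) fits (2, 4, 7); releases (3, 0, 1), pool now (5, 4, 8)
  P5: need (4, 3, 4) fits (5, 4, 8); releases (1, 2, 3), pool now (6, 6, 11)


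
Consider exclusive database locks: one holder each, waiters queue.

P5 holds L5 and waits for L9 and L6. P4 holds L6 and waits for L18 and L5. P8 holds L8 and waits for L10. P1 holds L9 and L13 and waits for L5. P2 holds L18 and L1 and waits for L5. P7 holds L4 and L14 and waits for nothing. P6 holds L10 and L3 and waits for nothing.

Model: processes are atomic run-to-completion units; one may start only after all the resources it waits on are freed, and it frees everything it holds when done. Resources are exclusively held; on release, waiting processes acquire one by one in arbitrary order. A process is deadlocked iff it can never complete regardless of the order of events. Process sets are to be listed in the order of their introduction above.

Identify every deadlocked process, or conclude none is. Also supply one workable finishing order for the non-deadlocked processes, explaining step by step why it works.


Deadlocked set: P5, P4, P1 and P2.
Key observation: the loop P5 -> P4 -> P5 blocks itself forever; P1 and P2 are caught in further circular waits.
The rest can finish in the order P7, P6, P8.
Walking it through:
  P7 waits on nothing -> runs at once and releases L4 and L14
  P6 waits on nothing -> runs at once and releases L10 and L3
  P8: everything it awaited (L10) is free; runs, freeing L8


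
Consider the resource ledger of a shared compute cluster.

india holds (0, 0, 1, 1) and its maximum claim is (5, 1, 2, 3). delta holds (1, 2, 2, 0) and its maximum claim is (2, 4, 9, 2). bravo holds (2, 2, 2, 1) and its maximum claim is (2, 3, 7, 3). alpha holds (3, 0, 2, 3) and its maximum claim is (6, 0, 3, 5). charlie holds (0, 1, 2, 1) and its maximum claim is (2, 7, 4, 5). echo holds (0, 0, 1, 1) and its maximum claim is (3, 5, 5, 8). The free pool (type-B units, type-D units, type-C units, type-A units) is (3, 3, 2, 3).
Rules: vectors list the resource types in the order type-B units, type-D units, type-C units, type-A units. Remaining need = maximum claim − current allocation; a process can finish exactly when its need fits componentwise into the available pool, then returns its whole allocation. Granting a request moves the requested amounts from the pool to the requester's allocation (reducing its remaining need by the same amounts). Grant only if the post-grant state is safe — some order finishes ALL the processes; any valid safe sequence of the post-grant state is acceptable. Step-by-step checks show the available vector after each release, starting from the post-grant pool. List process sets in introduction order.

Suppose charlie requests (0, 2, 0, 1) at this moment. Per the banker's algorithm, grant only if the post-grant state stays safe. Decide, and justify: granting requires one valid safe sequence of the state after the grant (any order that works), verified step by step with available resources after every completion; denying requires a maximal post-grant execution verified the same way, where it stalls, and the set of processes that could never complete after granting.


GRANT. The post-grant state is safe; one safe sequence: alpha, india, bravo, delta, charlie, echo.
Key observation: (3, 1, 2, 2) free after granting still covers alpha first, and each release covers the next.
Check on the post-grant state, step by step:
  pool = (3, 1, 2, 2)
  alpha: need (3, 0, 1, 2) fits (3, 1, 2, 2); releases (3, 0, 2, 3), pool now (6, 1, 4, 5)
  india: need (5, 1, 1, 2) fits (6, 1, 4, 5); releases (0, 0, 1, 1), pool now (6, 1, 5, 6)
  bravo: need (0, 1, 5, 2) fits (6, 1, 5, 6); releases (2, 2, 2, 1), pool now (8, 3, 7, 7)
  delta: need (1, 2, 7, 2) fits (8, 3, 7, 7); releases (1, 2, 2, 0), pool now (9, 5, 9, 7)
  charlie: need (2, 4, 2, 3) fits (9, 5, 9, 7); releases (0, 3, 2, 2), pool now (9, 8, 11, 9)
  echo: need (3, 5, 4, 7) fits (9, 8, 11, 9); releases (0, 0, 1, 1), pool now (9, 8, 12, 10)


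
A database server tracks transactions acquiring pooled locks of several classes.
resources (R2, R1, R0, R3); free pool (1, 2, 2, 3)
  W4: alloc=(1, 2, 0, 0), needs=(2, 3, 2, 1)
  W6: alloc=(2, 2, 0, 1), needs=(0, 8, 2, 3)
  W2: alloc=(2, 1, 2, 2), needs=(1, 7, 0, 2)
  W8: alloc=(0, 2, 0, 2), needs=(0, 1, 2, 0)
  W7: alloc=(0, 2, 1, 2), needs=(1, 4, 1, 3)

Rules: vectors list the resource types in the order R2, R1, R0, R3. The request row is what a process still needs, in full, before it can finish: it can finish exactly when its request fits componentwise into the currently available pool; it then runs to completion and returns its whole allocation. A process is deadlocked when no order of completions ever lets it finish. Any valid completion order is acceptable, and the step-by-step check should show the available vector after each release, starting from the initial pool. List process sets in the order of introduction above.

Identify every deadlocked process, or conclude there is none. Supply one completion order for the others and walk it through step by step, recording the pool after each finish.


The deadlocked set is W4, W6 and W2.
Key observation: after W8, W7 the pool peaks at (1, 6, 3, 7), and each blocked process is short somewhere: W4 on R2; W6 on R1; W2 on R1.
The rest can finish in the order W8, W7. Check, step by step:
  pool = (1, 2, 2, 3)
  run W8 (needs (0, 1, 2, 0), free (1, 2, 2, 3)); after release of (0, 2, 0, 2) the pool is (1, 4, 2, 5)
  run W7 (needs (1, 4, 1, 3), free (1, 4, 2, 5)); after release of (0, 2, 1, 2) the pool is (1, 6, 3, 7)
The stuck group stays short no matter what:
  W4 cannot run: need (2, 3, 2, 1) vs free (1, 6, 3, 7) (insufficient R2)
  W6 cannot run: need (0, 8, 2, 3) vs free (1, 6, 3, 7) (insufficient R1)
  W2 cannot run: need (1, 7, 0, 2) vs free (1, 6, 3, 7) (insufficient R1)


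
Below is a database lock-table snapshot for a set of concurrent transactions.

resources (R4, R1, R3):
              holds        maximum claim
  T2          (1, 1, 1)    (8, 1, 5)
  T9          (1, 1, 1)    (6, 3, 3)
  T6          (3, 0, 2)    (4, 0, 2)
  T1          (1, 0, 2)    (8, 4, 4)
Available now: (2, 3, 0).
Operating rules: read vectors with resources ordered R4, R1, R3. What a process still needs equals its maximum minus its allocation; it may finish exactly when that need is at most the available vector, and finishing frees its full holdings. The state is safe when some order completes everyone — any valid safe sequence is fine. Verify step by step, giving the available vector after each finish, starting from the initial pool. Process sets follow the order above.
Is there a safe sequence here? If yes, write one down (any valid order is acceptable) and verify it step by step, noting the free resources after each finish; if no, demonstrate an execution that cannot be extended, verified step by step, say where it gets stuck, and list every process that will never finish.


UNSAFE — no complete ordering exists.
Key observation: the pool after T6, T9 is (6, 4, 3); every surviving request exceeds it in R4, so progress ends there.
The run T6, T9 cannot be extended any further. Verifying each step:
  pool = (2, 3, 0)
  run T6 (needs (1, 0, 0), free (2, 3, 0)); after release of (3, 0, 2) the pool is (5, 3, 2)
  run T9 (needs (5, 2, 2), free (5, 3, 2)); after release of (1, 1, 1) the pool is (6, 4, 3)
  blocked: T2 wants (7, 0, 4), pool (6, 4, 3) — not enough R4 and R3
  blocked: T1 wants (7, 4, 2), pool (6, 4, 3) — not enough R4
Permanently blocked: T2 and T1.


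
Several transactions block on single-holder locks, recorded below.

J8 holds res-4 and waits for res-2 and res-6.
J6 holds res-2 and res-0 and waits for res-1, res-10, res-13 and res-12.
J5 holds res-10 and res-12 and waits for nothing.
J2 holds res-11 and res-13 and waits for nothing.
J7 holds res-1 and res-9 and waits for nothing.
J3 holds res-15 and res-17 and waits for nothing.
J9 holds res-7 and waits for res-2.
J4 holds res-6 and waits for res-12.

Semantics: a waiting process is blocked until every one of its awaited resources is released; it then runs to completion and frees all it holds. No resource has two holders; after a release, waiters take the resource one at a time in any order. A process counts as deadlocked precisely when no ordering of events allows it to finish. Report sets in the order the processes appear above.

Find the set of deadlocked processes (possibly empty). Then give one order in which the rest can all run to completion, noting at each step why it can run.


Nothing here is deadlocked.
Key observation: the waits form no ring: some process can always run, and its releases unblock the others one by one.
One completion order for the rest: J5, J2, J7, J6, J9, J4, J3, J8.
Check, step by step:
  run J5 (it waits on nothing); releases res-10 and res-12
  run J2 (it waits on nothing); releases res-11 and res-13
  run J7 (it waits on nothing); releases res-1 and res-9
  J6: everything it awaited (res-1, res-10, res-13 and res-12) is free; runs, freeing res-2 and res-0
  J9: everything it awaited (res-2) is free; runs, freeing res-7
  J4: everything it awaited (res-12) is free; runs, freeing res-6
  run J3 (it waits on nothing); releases res-15 and res-17
  J8: everything it awaited (res-2 and res-6) is free; runs, freeing res-4


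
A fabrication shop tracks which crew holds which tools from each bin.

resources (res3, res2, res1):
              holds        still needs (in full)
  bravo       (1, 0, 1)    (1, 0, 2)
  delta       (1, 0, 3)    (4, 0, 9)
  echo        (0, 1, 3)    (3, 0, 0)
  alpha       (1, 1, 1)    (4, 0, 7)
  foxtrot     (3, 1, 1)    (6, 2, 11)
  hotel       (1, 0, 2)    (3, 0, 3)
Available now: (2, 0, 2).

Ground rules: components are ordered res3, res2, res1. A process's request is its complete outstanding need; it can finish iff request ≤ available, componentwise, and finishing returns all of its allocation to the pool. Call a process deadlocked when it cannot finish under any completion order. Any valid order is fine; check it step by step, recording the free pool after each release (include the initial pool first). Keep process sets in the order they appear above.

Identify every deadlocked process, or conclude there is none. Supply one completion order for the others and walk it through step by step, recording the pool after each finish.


The deadlocked set is empty.
Key observation: no deadlock: bravo fits now, and the freed resources carry the rest through.
A valid finishing order for the others: bravo, hotel, echo, alpha, delta, foxtrot. Verifying each step:
  pool = (2, 0, 2)
  bravo: need (1, 0, 2) fits (2, 0, 2); releases (1, 0, 1), pool now (3, 0, 3)
  hotel: need (3, 0, 3) fits (3, 0, 3); releases (1, 0, 2), pool now (4, 0, 5)
  echo: need (3, 0, 0) fits (4, 0, 5); releases (0, 1, 3), pool now (4, 1, 8)
  alpha: need (4, 0, 7) fits (4, 1, 8); releases (1, 1, 1), pool now (5, 2, 9)
  delta: need (4, 0, 9) fits (5, 2, 9); releases (1, 0, 3), pool now (6, 2, 12)
  foxtrot: need (6, 2, 11) fits (6, 2, 12); releases (3, 1, 1), pool now (9, 3, 13)


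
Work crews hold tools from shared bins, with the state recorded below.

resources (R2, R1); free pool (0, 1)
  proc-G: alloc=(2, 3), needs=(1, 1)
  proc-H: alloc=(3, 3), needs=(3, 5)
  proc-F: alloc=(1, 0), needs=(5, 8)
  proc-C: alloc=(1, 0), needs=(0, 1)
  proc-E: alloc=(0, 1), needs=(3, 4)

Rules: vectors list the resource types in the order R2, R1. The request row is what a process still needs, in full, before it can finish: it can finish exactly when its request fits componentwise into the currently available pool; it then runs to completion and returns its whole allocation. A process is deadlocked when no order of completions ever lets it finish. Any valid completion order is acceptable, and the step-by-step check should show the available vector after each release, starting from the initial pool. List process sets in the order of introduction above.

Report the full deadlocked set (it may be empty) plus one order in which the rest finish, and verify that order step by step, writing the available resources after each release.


No process is deadlocked.
Key observation: no deadlock: proc-C fits now, and the freed resources carry the rest through.
One completion order for the rest: proc-C, proc-G, proc-E, proc-H, proc-F. Walking it through:
  pool = (0, 1)
  proc-C: need (0, 1) fits (0, 1); releases (1, 0), pool now (1, 1)
  proc-G: need (1, 1) fits (1, 1); releases (2, 3), pool now (3, 4)
  proc-E: need (3, 4) fits (3, 4); releases (0, 1), pool now (3, 5)
  proc-H: need (3, 5) fits (3, 5); releases (3, 3), pool now (6, 8)
  proc-F: need (5, 8) fits (6, 8); releases (1, 0), pool now (7, 8)


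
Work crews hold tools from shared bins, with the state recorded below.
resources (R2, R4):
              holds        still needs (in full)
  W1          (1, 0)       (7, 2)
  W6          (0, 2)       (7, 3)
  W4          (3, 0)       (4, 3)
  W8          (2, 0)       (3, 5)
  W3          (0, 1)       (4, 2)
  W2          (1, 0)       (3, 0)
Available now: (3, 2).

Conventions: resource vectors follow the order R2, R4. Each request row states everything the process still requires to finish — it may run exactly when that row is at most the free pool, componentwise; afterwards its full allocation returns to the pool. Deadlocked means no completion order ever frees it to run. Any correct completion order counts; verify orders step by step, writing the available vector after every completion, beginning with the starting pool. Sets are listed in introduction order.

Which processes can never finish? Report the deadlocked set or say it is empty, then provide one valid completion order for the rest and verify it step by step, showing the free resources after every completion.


The deadlocked set is empty.
Key observation: there is always a runnable process — W2 first — so the state unwinds completely.
One completion order for the rest: W2, W3, W4, W6, W8, W1. Verifying each step:
  pool = (3, 2)
  W2 needs (3, 0) <= (3, 2) -> finishes; pool += (1, 0) = (4, 2)
  W3 needs (4, 2) <= (4, 2) -> finishes; pool += (0, 1) = (4, 3)
  W4 needs (4, 3) <= (4, 3) -> finishes; pool += (3, 0) = (7, 3)
  W6 needs (7, 3) <= (7, 3) -> finishes; pool += (0, 2) = (7, 5)
  W8 needs (3, 5) <= (7, 5) -> finishes; pool += (2, 0) = (9, 5)
  W1 needs (7, 2) <= (9, 5) -> finishes; pool += (1, 0) = (10, 5)


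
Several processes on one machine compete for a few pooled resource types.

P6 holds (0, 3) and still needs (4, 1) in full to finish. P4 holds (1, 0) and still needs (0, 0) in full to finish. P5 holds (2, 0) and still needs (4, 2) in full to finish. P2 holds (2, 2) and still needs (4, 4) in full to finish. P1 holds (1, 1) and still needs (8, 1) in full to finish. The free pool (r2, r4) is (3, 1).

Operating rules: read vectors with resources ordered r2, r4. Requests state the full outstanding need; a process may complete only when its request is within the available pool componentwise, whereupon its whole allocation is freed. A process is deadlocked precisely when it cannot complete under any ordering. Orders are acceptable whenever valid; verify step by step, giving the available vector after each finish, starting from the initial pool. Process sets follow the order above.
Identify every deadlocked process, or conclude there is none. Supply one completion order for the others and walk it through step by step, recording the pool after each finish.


The deadlocked set is empty.
Key observation: P4 fits the free pool immediately, and its release cascades until everyone finishes.
The rest can finish in the order P4, P6, P5, P2, P1. Check, step by step:
  pool = (3, 1)
  P4: need (0, 0) fits (3, 1); releases (1, 0), pool now (4, 1)
  P6: need (4, 1) fits (4, 1); releases (0, 3), pool now (4, 4)
  P5: need (4, 2) fits (4, 4); releases (2, 0), pool now (6, 4)
  P2: need (4, 4) fits (6, 4); releases (2, 2), pool now (8, 6)
  P1: need (8, 1) fits (8, 6); releases (1, 1), pool now (9, 7)


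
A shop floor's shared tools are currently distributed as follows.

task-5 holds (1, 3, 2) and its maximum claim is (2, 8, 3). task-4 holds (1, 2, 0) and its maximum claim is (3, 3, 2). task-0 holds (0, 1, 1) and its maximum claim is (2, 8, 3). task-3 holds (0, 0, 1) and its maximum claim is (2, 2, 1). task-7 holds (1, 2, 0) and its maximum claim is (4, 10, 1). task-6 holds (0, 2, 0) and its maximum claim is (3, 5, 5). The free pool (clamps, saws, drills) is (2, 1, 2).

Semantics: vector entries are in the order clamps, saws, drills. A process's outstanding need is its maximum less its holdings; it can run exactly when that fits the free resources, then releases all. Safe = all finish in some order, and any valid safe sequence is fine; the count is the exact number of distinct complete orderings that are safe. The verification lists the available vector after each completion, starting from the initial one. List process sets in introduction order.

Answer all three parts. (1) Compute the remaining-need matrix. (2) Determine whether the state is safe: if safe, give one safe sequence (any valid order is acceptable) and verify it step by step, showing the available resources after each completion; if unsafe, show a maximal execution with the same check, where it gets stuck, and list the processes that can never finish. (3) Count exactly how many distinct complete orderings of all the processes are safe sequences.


(1) Need matrix, components ordered clamps, saws, drills:
  task-5: (1, 5, 1)
  task-4: (2, 1, 2)
  task-0: (2, 7, 2)
  task-3: (2, 2, 0)
  task-7: (3, 8, 1)
  task-6: (3, 3, 5)
(2) The state is UNSAFE.
Key observation: after task-4, task-3 the pool peaks at (3, 3, 3), and each blocked process is short somewhere: task-5 on saws; task-0 on saws; task-7 on saws; task-6 on drills.
Going as far as possible: task-4, task-3; after that, nothing fits. Check, step by step:
  pool = (2, 1, 2)
  task-4 needs (2, 1, 2) <= (2, 1, 2) -> finishes; pool += (1, 2, 0) = (3, 3, 2)
  task-3 needs (2, 2, 0) <= (3, 3, 2) -> finishes; pool += (0, 0, 1) = (3, 3, 3)
  task-5 still needs (1, 5, 1) but only (3, 3, 3) is free — short on saws
  task-0 still needs (2, 7, 2) but only (3, 3, 3) is free — short on saws
  task-7 still needs (3, 8, 1) but only (3, 3, 3) is free — short on saws
  task-6 still needs (3, 3, 5) but only (3, 3, 3) is free — short on drills
Processes that can never finish: task-5, task-0, task-7 and task-6.
(3) The exact count: 0 of the possible complete orderings are safe sequences.


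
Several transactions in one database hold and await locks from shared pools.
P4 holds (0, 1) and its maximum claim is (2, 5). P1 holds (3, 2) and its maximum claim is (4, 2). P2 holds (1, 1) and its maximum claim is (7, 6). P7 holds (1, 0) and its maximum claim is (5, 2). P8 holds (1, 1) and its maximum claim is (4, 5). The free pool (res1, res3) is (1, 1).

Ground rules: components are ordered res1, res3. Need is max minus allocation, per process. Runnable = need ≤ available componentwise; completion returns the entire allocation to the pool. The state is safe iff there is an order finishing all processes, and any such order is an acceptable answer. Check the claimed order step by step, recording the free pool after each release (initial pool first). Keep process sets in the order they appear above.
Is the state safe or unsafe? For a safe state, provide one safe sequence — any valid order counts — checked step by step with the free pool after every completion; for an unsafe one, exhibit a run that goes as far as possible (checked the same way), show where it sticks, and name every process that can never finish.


UNSAFE — no complete ordering exists.
Key observation: the wall is res3: completing P1, P7 brings the pool only to (5, 3), and all the rest need more.
A maximal execution: P1, P7 — then nothing else fits. Walking it through:
  pool = (1, 1)
  P1 needs (1, 0) <= (1, 1) -> finishes; pool += (3, 2) = (4, 3)
  P7 needs (4, 2) <= (4, 3) -> finishes; pool += (1, 0) = (5, 3)
  P4 still needs (2, 4) but only (5, 3) is free — short on res3
  P2 still needs (6, 5) but only (5, 3) is free — short on res1 and res3
  P8 still needs (3, 4) but only (5, 3) is free — short on res3
Never able to finish: P4, P2 and P8.


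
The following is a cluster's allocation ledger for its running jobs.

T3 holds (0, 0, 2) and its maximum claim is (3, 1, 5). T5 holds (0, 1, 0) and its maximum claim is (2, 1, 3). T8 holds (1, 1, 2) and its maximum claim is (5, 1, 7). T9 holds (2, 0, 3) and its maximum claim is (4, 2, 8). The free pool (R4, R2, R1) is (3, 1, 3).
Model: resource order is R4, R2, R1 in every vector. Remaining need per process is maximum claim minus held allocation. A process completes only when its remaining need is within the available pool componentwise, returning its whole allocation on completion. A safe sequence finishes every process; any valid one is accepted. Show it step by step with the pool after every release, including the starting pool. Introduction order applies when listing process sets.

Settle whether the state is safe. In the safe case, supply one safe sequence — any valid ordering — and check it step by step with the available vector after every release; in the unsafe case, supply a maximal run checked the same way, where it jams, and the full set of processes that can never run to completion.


The state is SAFE; one workable sequence: T5, T3, T9, T8.
Key observation: the first exact fit in this order is T5 — it needs (2, 0, 3) with (3, 1, 3) free, meeting a requested resource to the last unit.
Walking it through:
  pool = (3, 1, 3)
  T5: need (2, 0, 3) fits (3, 1, 3); releases (0, 1, 0), pool now (3, 2, 3)
  T3: need (3, 1, 3) fits (3, 2, 3); releases (0, 0, 2), pool now (3, 2, 5)
  T9: need (2, 2, 5) fits (3, 2, 5); releases (2, 0, 3), pool now (5, 2, 8)
  T8: need (4, 0, 5) fits (5, 2, 8); releases (1, 1, 2), pool now (6, 3, 10)


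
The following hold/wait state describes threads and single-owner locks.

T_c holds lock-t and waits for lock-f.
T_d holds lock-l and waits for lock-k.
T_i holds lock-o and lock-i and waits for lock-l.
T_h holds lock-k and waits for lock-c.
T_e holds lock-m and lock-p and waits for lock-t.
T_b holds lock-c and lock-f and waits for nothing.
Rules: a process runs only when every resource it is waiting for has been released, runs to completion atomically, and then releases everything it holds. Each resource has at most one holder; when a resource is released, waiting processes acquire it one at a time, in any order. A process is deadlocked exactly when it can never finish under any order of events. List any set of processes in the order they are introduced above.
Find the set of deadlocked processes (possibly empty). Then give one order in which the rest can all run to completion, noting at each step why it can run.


No process is deadlocked.
Key observation: the waits form no ring: some process can always run, and its releases unblock the others one by one.
A valid finishing order for the others: T_b, T_c, T_e, T_h, T_d, T_i.
Walking it through:
  T_b waits on nothing -> runs at once and releases lock-c and lock-f
  T_c: everything it awaited (lock-f) is free; runs, freeing lock-t
  T_e: everything it awaited (lock-t) is free; runs, freeing lock-m and lock-p
  T_h: everything it awaited (lock-c) is free; runs, freeing lock-k
  T_d: everything it awaited (lock-k) is free; runs, freeing lock-l
  T_i: everything it awaited (lock-l) is free; runs, freeing lock-o and lock-i


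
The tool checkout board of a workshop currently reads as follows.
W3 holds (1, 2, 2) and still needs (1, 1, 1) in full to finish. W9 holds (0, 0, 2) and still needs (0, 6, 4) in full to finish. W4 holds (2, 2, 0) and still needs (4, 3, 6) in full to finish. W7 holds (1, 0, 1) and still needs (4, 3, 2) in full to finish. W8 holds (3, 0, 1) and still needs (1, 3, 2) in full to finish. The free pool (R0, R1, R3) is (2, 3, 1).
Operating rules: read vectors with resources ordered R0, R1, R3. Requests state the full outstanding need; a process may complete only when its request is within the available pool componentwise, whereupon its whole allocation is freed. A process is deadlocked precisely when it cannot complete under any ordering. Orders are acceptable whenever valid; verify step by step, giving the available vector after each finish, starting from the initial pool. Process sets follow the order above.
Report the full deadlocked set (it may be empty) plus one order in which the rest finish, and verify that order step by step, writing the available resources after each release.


The deadlocked set is W9 and W4.
Key observation: after W3, W8, W7 the pool peaks at (7, 5, 5), and each blocked process is short somewhere: W9 on R1; W4 on R3.
The rest can finish in the order W3, W8, W7. Check, step by step:
  pool = (2, 3, 1)
  run W3 (needs (1, 1, 1), free (2, 3, 1)); after release of (1, 2, 2) the pool is (3, 5, 3)
  run W8 (needs (1, 3, 2), free (3, 5, 3)); after release of (3, 0, 1) the pool is (6, 5, 4)
  run W7 (needs (4, 3, 2), free (6, 5, 4)); after release of (1, 0, 1) the pool is (7, 5, 5)
The stuck group stays short no matter what:
  W9 still needs (0, 6, 4) but only (7, 5, 5) is free — short on R1
  W4 still needs (4, 3, 6) but only (7, 5, 5) is free — short on R3


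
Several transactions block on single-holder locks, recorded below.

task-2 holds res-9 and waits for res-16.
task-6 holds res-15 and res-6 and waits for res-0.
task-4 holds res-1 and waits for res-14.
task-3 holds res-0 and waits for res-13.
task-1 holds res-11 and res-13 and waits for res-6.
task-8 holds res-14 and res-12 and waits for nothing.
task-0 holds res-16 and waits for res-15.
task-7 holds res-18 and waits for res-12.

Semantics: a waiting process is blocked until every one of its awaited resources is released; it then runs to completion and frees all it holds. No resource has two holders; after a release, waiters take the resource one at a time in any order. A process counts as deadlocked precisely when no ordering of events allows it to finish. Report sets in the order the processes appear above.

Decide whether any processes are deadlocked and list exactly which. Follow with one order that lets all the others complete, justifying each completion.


Deadlocked set: task-2, task-6, task-3, task-1 and task-0.
Key observation: task-6 -> task-3 -> task-1 -> task-6 is a circular wait — nothing in it can go first; task-2 and task-0 wait into the deadlock from upstream.
One completion order for the rest: task-8, task-4, task-7.
Verifying each step:
  task-8 waits on nothing -> runs at once and releases res-14 and res-12
  task-4 waits on res-14 — all released -> runs and releases res-1
  task-7 waits on res-12 — all released -> runs and releases res-18


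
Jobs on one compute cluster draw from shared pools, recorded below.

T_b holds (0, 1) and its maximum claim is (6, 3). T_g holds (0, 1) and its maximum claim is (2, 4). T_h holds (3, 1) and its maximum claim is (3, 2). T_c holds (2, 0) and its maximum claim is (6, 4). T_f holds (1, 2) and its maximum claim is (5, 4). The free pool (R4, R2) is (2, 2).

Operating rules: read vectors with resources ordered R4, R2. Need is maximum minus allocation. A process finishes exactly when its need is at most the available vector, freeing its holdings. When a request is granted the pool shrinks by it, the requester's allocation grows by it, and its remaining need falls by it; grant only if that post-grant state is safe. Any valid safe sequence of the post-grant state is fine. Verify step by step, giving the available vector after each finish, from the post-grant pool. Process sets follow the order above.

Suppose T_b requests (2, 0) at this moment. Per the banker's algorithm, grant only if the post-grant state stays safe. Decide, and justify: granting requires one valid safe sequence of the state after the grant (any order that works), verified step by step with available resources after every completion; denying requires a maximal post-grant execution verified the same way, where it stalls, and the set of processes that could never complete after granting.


DENY — the pretend-granted state is unsafe.
Key observation: T_h, T_g can finish, but then (3, 4) is all there is, and the blocked group's R4 demands exceed it.
Pretend the grant happened; the run T_h, T_g goes as far as possible. Walking it through:
  pool = (0, 2)
  run T_h (needs (0, 1), free (0, 2)); after release of (3, 1) the pool is (3, 3)
  run T_g (needs (2, 3), free (3, 3)); after release of (0, 1) the pool is (3, 4)
  T_b cannot run: need (4, 2) vs free (3, 4) (insufficient R4)
  T_c cannot run: need (4, 4) vs free (3, 4) (insufficient R4)
  T_f cannot run: need (4, 2) vs free (3, 4) (insufficient R4)
Processes that could never finish after the grant: T_b, T_c and T_f.


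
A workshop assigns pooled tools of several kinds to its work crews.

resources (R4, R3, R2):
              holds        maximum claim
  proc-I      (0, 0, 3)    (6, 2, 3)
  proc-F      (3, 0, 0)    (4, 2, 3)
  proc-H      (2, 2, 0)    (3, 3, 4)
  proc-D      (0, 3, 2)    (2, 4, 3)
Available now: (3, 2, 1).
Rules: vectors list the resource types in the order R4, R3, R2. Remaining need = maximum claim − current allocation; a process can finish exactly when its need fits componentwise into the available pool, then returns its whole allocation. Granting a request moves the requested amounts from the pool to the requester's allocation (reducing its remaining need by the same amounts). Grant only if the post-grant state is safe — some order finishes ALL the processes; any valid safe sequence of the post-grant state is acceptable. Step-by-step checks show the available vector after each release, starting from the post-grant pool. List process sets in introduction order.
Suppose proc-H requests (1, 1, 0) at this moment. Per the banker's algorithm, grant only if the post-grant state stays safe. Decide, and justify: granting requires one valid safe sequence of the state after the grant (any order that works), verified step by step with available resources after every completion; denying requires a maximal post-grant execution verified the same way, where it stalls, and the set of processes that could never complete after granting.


DENY — the pretend-granted state is unsafe.
Key observation: after proc-D, proc-F the pool peaks at (5, 4, 3), and each blocked process is short somewhere: proc-I on R4; proc-H on R2.
Pretend the grant happened; the run proc-D, proc-F goes as far as possible. Walking it through:
  pool = (2, 1, 1)
  proc-D: need (2, 1, 1) fits (2, 1, 1); releases (0, 3, 2), pool now (2, 4, 3)
  proc-F: need (1, 2, 3) fits (2, 4, 3); releases (3, 0, 0), pool now (5, 4, 3)
  blocked: proc-I wants (6, 2, 0), pool (5, 4, 3) — not enough R4
  blocked: proc-H wants (0, 0, 4), pool (5, 4, 3) — not enough R2
Processes that could never finish after the grant: proc-I and proc-H.
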